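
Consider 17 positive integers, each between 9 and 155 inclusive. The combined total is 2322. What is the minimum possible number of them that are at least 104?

If only k of them are at least 104, the other 17 − k are at most 103, so the total is at most k·155 + (17 − k)·103.
This must reach 2322, so k·155 + (17 − k)·103 ≥ 2322, giving k ≥ 11.
Exactly 11 works: 11 values at 155 and 6 at 103 total 2323; lower one of the high values by 1 (still ≥ 104) to hit 2322.

11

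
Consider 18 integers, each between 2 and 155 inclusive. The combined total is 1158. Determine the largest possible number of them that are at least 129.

If k of the values are ≥ 129, the total is ≥ 129k + 2(18 − k).
Setting 129k + 2(18 − k) ≤ 1158 gives 127k ≤ 1122, so k ≤ 8.
k = 8 is achieved by 8 values at 129 and 10 at 2, total 1052; add 106 to one value (staying below 129) to reach 1158.

8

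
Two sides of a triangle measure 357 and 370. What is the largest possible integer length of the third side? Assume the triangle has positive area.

The third side must be less than 357 + 370 = 727.
The largest integer below 727 is 726.

726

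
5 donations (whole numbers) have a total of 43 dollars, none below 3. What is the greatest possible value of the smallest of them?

If every one of the 5 were at least 9, the total would be at least 5 × 9 = 45 > 43.
Equality holds with 2 values of 8 and 3 values of 9.

8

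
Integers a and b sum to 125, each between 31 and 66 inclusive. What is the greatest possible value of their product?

3906

ab = a(125 − a) is maximized when a is as near 125/2 as the bounds allow.
Taking a = 62 and b = 63 (both in [31, 66]) gives ab = 3906.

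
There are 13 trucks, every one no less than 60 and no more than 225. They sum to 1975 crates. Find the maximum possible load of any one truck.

To make one truck as large as possible, make the other 12 as small as possible.
The other 12 contribute at least 12 × 60 = 720, leaving at most 1975 − 720 = 1255.
But each truck is capped at 225, so the maximum is 225.
Achievable: one at 225 and the other 12 totalling 1750, which fits since 12 × 60 ≤ 1750 ≤ 12 × 225.

225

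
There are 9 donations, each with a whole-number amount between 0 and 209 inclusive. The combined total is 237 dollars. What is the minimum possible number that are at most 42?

Each value above 42 is at least 43, contributing at least 43 − 0 = 43 above the floor 0.
The sum exceeds the floor total 0 by 237, so at most ⌊237/43⌋ = 5 exceed 42, and at least 4 are ≤ 42.
Exactly 4 works: 4 values at 0 and 5 at 43 total 215; raise one of the low values by 22 (still ≤ 42) to hit 237.

4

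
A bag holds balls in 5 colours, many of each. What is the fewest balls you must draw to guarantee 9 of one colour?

41

You could draw 8 of every colour without reaching 9 of any — 40 in all.
One more forces 9 of some colour, so 40 + 1 = 41.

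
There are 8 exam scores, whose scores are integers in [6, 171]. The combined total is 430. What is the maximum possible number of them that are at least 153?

2

Suppose k of them are at least 153. Those contribute at least 153 each and the other 8 − k at least 6 each.
So the total is at least 153k + 6(8 − k) = 48 + 147k. This must be ≤ 430, giving k ≤ 2.
k = 2 is achieved by 2 values at 153 and 6 at 6, total 342; add 88 to one value (staying below 153) to reach 430.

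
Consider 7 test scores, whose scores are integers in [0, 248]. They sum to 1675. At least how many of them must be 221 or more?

Each value short of 221 is at most 220, costing at least 248 − 220 = 28 against the maximum total of 1736.
We can afford to lose at most 1736 − 1675 = 61, so at most ⌊61/28⌋ = 2 fall short, and at least 5 are ≥ 221.
Exactly 5 works: 5 values at 248 and 2 at 220 total 1680; lower one of the high values by 5 (still ≥ 221) to hit 1675.

5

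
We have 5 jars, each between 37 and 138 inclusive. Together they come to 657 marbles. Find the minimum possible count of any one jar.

105

To make one jar as small as possible, make the other 4 as large as possible.
The other 4 contribute at most 4 × 138 = 552, leaving at least 657 − 552 = 105.
Since 105 ≥ 37, this is achievable: one at 105 and 4 at 138.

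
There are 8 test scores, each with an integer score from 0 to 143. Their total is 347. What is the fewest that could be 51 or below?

Let j be the number exceeding 51. Then the total is ≥ 52·j + 0·(8 − j) = 0 + 52j.
So 52j ≤ 347 and j ≤ 6; hence at least 8 − 6 = 2 are ≤ 51.
Exactly 2 works: 2 values at 0 and 6 at 52 total 312; raise one of the low values by 35 (still ≤ 51) to hit 347.

2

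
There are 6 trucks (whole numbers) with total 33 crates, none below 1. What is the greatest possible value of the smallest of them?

5

If every one of the 6 were at least 6, the total would be at least 6 × 6 = 36 > 33.
Equality holds with 3 values of 5 and 3 values of 6.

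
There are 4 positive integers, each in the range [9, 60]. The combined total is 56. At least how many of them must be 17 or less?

2

Each value above 17 is at least 18, contributing at least 18 − 9 = 9 above the floor 9.
The sum exceeds the floor total 36 by 20, so at most ⌊20/9⌋ = 2 exceed 17, and at least 2 are ≤ 17.
Exactly 2 works: 2 values at 9 and 2 at 18 total 54; raise one of the low values by 2 (still ≤ 17) to hit 56.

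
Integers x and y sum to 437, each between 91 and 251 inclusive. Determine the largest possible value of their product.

With x + y fixed, xy peaks when the two are closest together.
Taking x = 218 and y = 219 (both in [91, 251]) gives xy = 47742.

47742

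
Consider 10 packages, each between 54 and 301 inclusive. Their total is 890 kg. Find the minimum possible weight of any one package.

54

To make one package as small as possible, make the other 9 as large as possible.
The other 9 can take up 9 × 301 = 2709 ≥ 890 − 54, so one package can sit at its floor of 54.
Achievable: one at 54 and the other 9 totalling 836, which fits since 9 × 54 ≤ 836 ≤ 9 × 301.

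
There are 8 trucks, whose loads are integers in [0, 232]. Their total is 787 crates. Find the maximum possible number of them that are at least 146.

With k values at 146 or above and the rest at least 0, the sum is at least 0 + 146k.
Since the sum is 787, we need 146k ≤ 787, i.e. k ≤ 5.
k = 5 is achieved by 5 values at 146 and 3 at 0, total 730; add 57 to one value (staying below 146) to reach 787.

5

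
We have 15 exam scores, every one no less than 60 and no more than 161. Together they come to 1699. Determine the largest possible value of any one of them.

161

To make one score as large as possible, make the other 14 as small as possible.
The other 14 contribute at least 14 × 60 = 840, leaving at most 1699 − 840 = 859.
But each score is capped at 161, so the maximum is 161.
Achievable: one at 161 and the other 14 totalling 1538, which fits since 14 × 60 ≤ 1538 ≤ 14 × 161.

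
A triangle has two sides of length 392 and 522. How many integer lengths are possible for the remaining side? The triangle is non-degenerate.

The triangle inequality gives |392 − 522| < c < 392 + 522, i.e. 130 < c < 914.
So c can be any integer from 131 to 913: 783 values.

783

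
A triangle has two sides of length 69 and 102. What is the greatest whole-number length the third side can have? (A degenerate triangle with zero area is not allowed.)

170

The third side must be less than 69 + 102 = 171.
The largest integer below 171 is 170.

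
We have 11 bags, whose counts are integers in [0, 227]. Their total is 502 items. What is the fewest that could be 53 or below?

2

Let j be the number exceeding 53. Then the total is ≥ 54·j + 0·(11 − j) = 0 + 54j.
So 54j ≤ 502 and j ≤ 9; hence at least 11 − 9 = 2 are ≤ 53.
Exactly 2 works: 2 values at 0 and 9 at 54 total 486; raise one of the low values by 16 (still ≤ 53) to hit 502.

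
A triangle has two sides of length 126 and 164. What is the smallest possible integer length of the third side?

The third side must exceed |126 − 164| = 38.
The smallest integer above 38 is 39.

39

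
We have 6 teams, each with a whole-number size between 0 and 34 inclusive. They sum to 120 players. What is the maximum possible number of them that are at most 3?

Each value at 3 or below falls at least 34 − 3 = 31 short of the ceiling 34.
The ceiling total is 6 × 34 = 204, and we need 120, so at most ⌊(204 − 120)/31⌋ = 2 can be that low.
k = 2 is achieved by 2 values at 3 and 4 at 34, total 142; lower one of the 34's by 22 (still > 3) to reach 120.

2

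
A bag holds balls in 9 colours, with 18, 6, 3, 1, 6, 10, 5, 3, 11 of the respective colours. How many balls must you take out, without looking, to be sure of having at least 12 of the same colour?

57

In the worst case you take as many as possible of each colour without reaching 12: 11 + 6 + 3 + 1 + 6 + 10 + 5 + 3 + 11 = 56.
The next one must give 12 of some colour, so 56 + 1 = 57.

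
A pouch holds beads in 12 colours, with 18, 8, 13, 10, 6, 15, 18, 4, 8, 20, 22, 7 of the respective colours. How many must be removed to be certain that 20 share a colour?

146

In the worst case you take as many as possible of each colour without reaching 20: 18 + 8 + 13 + 10 + 6 + 15 + 18 + 4 + 8 + 19 + 19 + 7 = 145.
The next one must give 20 of some colour, so 145 + 1 = 146.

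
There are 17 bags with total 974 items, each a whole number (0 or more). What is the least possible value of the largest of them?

58

If every one of the 17 were at most 57, the total would be at most 17 × 57 = 969 < 974.
Taking 12 copies of 57 and 5 copies of 58 gives exactly 974, so 58 is attained.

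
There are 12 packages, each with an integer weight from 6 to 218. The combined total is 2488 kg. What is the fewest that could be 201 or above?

If only k of them are at least 201, the other 12 − k are at most 200, so the total is at most k·218 + (12 − k)·200.
This must reach 2488, so k·218 + (12 − k)·200 ≥ 2488, giving k ≥ 5.
Exactly 5 works: 5 values at 218 and 7 at 200 total 2490; lower one of the high values by 2 (still ≥ 201) to hit 2488.

5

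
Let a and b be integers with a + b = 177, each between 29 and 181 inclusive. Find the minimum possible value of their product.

4292

For a fixed sum, ab is smallest when a and b are as far apart as possible.
The extreme feasible split is a = 29, b = 148, giving ab = 4292.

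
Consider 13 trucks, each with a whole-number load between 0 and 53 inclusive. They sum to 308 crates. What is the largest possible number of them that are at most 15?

10

Each value at 15 or below falls at least 53 − 15 = 38 short of the ceiling 53.
The ceiling total is 13 × 53 = 689, and we need 308, so at most ⌊(689 − 308)/38⌋ = 10 can be that low.
k = 10 is achieved by 10 values at 15 and 3 at 53, total 309; lower one of the 53's by 1 (still > 15) to reach 308.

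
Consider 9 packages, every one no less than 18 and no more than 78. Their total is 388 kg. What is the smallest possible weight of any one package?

To make one package as small as possible, make the other 8 as large as possible.
The other 8 can take up 8 × 78 = 624 ≥ 388 − 18, so one package can sit at its floor of 18.
Achievable: one at 18 and the other 8 totalling 370, which fits since 8 × 18 ≤ 370 ≤ 8 × 78.

18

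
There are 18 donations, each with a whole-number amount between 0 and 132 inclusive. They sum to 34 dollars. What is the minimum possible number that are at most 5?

Each value above 5 is at least 6, contributing at least 6 − 0 = 6 above the floor 0.
The sum exceeds the floor total 0 by 34, so at most ⌊34/6⌋ = 5 exceed 5, and at least 13 are ≤ 5.
Exactly 13 works: 13 values at 0 and 5 at 6 total 30; raise one of the low values by 4 (still ≤ 5) to hit 34.

13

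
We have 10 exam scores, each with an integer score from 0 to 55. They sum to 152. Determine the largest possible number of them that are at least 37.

Suppose k of them are at least 37. Those contribute at least 37 each and the other 10 − k at least 0 each.
So the total is at least 37k + 0(10 − k) = 0 + 37k. This must be ≤ 152, giving k ≤ 4.
k = 4 is achieved by 4 values at 37 and 6 at 0, total 148; add 4 to one value (staying below 37) to reach 152.

4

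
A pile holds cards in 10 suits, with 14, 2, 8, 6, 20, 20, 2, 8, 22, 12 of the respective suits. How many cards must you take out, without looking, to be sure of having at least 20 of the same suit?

In the worst case you take as many as possible of each suit without reaching 20: 14 + 2 + 8 + 6 + 19 + 19 + 2 + 8 + 19 + 12 = 109.
The next one must give 20 of some suit, so 109 + 1 = 110.

110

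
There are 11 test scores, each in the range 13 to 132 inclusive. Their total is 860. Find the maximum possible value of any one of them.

132

To make one score as large as possible, make the other 10 as small as possible.
The other 10 contribute at least 10 × 13 = 130, leaving at most 860 − 130 = 730.
But each score is capped at 132, so the maximum is 132.
Achievable: one at 132 and the other 10 totalling 728, which fits since 10 × 13 ≤ 728 ≤ 10 × 132.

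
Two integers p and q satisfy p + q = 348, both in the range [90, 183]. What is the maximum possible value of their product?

30276

For a fixed sum, the product pq is largest when p and q are as close as possible.
Taking p = 174 and q = 174 (both in [90, 183]) gives pq = 30276.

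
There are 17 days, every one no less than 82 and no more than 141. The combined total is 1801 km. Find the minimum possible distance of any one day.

Minimizing one value means maximizing the remaining 16.
The other 16 can take up 16 × 141 = 2256 ≥ 1801 − 82, so one day can sit at its floor of 82.
Achievable: one at 82 and the other 16 totalling 1719, which fits since 16 × 82 ≤ 1719 ≤ 16 × 141.

82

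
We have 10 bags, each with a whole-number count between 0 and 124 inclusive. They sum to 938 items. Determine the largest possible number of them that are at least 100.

With k values at 100 or above and the rest at least 0, the sum is at least 0 + 100k.
Since the sum is 938, we need 100k ≤ 938, i.e. k ≤ 9.
k = 9 is achieved by 9 values at 100 and 1 at 0, total 900; add 38 to one value (staying below 100) to reach 938.

9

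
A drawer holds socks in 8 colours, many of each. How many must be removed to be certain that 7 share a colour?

49

In the worst case you draw 6 of each of the 8 colours: 8 × 6 = 48.
One more forces 7 of some colour, so 48 + 1 = 49.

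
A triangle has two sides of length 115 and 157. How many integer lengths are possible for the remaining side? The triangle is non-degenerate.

The triangle inequality gives |115 − 157| < c < 115 + 157, i.e. 42 < c < 272.
So c can be any integer from 43 to 271: 229 values.

229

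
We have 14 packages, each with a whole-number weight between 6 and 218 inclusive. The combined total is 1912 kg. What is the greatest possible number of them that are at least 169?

11

Suppose k of them are at least 169. Those contribute at least 169 each and the other 14 − k at least 6 each.
So the total is at least 169k + 6(14 − k) = 84 + 163k. This must be ≤ 1912, giving k ≤ 11.
k = 11 is achieved by 11 values at 169 and 3 at 6, total 1877; add 35 to one value (staying below 169) to reach 1912.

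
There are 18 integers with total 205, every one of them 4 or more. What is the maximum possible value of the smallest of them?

11

The average is 205/18 < 12, so some value is ≤ 11.
Equality holds with 11 values of 11 and 7 values of 12.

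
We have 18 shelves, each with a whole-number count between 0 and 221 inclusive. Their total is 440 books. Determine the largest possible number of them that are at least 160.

Suppose k of them are at least 160. Those contribute at least 160 each and the other 18 − k at least 0 each.
So the total is at least 160k + 0(18 − k) = 0 + 160k. This must be ≤ 440, giving k ≤ 2.
k = 2 is achieved by 2 values at 160 and 16 at 0, total 320; add 120 to one value (staying below 160) to reach 440.

2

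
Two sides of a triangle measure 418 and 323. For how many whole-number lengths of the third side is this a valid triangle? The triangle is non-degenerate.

The triangle inequality gives |418 − 323| < c < 418 + 323, i.e. 95 < c < 741.
So c can be any integer from 96 to 740: 645 values.

645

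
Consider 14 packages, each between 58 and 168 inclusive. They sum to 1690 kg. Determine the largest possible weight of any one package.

Maximizing one value means minimizing the remaining 13.
The other 13 contribute at least 13 × 58 = 754, leaving at most 1690 − 754 = 936.
But each package is capped at 168, so the maximum is 168.
Achievable: one at 168 and the other 13 totalling 1522, which fits since 13 × 58 ≤ 1522 ≤ 13 × 168.

168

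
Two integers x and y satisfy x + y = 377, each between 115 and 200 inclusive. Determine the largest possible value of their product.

35532

xy = x(377 − x) is maximized when x is as near 377/2 as the bounds allow.
Taking x = 188 and y = 189 (both in [115, 200]) gives xy = 35532.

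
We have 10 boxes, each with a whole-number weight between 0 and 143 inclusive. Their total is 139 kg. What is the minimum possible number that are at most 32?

6

If only k of them are at most 32, the other 10 − k are at least 33, so the total is at least (10 − k)·33 + k·0.
This is ≤ 139, so (10 − k)·33 + 0k ≤ 139, which gives k ≥ 6.
Exactly 6 works: 6 values at 0 and 4 at 33 total 132; raise one of the low values by 7 (still ≤ 32) to hit 139.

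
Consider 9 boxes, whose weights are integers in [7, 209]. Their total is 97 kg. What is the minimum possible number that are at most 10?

1

Each value above 10 is at least 11, contributing at least 11 − 7 = 4 above the floor 7.
The sum exceeds the floor total 63 by 34, so at most ⌊34/4⌋ = 8 exceed 10, and at least 1 are ≤ 10.
Exactly 1 works: 1 value at 7 and 8 at 11 total 95; raise one of the low values by 2 (still ≤ 10) to hit 97.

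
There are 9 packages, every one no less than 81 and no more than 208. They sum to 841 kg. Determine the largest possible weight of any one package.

To make one package as large as possible, make the other 8 as small as possible.
The other 8 contribute at least 8 × 81 = 648, leaving at most 841 − 648 = 193.
Since 193 ≤ 208, this is achievable: one at 193 and 8 at 81.

193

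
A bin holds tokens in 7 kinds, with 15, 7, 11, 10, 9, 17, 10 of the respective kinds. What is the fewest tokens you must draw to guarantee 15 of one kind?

In the worst case you take as many as possible of each kind without reaching 15: 14 + 7 + 11 + 10 + 9 + 14 + 10 = 75.
The next one must give 15 of some kind, so 75 + 1 = 76.

76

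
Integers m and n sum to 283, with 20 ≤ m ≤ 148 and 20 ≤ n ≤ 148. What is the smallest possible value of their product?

19980

For a fixed sum, mn is smallest when m and n are as far apart as possible.
The extreme feasible split is m = 135, n = 148, giving mn = 19980.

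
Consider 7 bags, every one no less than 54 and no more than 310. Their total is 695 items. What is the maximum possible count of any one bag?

310

To make one bag as large as possible, make the other 6 as small as possible.
The other 6 contribute at least 6 × 54 = 324, leaving at most 695 − 324 = 371.
But each bag is capped at 310, so the maximum is 310.
Achievable: one at 310 and the other 6 totalling 385, which fits since 6 × 54 ≤ 385 ≤ 6 × 310.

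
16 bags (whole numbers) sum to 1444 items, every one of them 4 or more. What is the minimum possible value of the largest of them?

The 16 values sum to 1444, so their maximum is at least ⌈1444/16⌉ = 91.
Achievable: 4 of them at 91 and 12 at 90 total 1444.

91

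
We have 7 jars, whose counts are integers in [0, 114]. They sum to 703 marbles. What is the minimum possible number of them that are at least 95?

3

If only k of them are at least 95, the other 7 − k are at most 94, so the total is at most k·114 + (7 − k)·94.
This must reach 703, so k·114 + (7 − k)·94 ≥ 703, giving k ≥ 3.
Exactly 3 works: 3 values at 114 and 4 at 94 total 718; lower one of the high values by 15 (still ≥ 95) to hit 703.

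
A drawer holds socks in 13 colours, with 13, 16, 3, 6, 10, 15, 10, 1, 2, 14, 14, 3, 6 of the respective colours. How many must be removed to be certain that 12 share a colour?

97

In the worst case you take as many as possible of each colour without reaching 12: 11 + 11 + 3 + 6 + 10 + 11 + 10 + 1 + 2 + 11 + 11 + 3 + 6 = 96.
The next one must give 12 of some colour, so 96 + 1 = 97.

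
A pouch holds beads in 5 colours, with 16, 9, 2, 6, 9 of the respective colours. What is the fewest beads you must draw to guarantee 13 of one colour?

39

In the worst case you take as many as possible of each colour without reaching 13: 12 + 9 + 2 + 6 + 9 = 38.
The next one must give 13 of some colour, so 38 + 1 = 39.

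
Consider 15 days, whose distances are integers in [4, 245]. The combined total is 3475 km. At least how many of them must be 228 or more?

Each value short of 228 is at most 227, costing at least 245 − 227 = 18 against the maximum total of 3675.
We can afford to lose at most 3675 − 3475 = 200, so at most ⌊200/18⌋ = 11 fall short, and at least 4 are ≥ 228.
Exactly 4 works: 4 values at 245 and 11 at 227 total 3477; lower one of the high values by 2 (still ≥ 228) to hit 3475.

4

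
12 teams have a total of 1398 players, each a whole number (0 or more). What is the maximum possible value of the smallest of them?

116

If every one of the 12 were at least 117, the total would be at least 12 × 117 = 1404 > 1398.
Equality holds with 6 values of 116 and 6 values of 117.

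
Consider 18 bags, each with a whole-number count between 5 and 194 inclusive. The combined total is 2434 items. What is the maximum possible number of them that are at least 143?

16

With k values at 143 or above and the rest at least 5, the sum is at least 90 + 138k.
Since the sum is 2434, we need 138k ≤ 2344, i.e. k ≤ 16.
k = 16 is achieved by 16 values at 143 and 2 at 5, total 2298; add 136 to one value (staying below 143) to reach 2434.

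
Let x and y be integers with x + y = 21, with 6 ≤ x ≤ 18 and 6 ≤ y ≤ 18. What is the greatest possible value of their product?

110

For a fixed sum, the product xy is largest when x and y are as close as possible.
Taking x = 10 and y = 11 (both in [6, 18]) gives xy = 110.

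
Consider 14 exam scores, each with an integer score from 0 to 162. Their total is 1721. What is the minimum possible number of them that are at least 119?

2

If only k of them are at least 119, the other 14 − k are at most 118, so the total is at most k·162 + (14 − k)·118.
This must reach 1721, so k·162 + (14 − k)·118 ≥ 1721, giving k ≥ 2.
Exactly 2 works: 2 values at 162 and 12 at 118 total 1740; lower one of the high values by 19 (still ≥ 119) to hit 1721.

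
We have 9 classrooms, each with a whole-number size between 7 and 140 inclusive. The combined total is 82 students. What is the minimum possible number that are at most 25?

8

If only k of them are at most 25, the other 9 − k are at least 26, so the total is at least (9 − k)·26 + k·7.
This is ≤ 82, so (9 − k)·26 + 7k ≤ 82, which gives k ≥ 8.
Exactly 8 works: 8 values at 7 and 1 at 26 total 82.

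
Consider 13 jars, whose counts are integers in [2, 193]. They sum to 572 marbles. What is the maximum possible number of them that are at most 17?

11

Each value at 17 or below falls at least 193 − 17 = 176 short of the ceiling 193.
The ceiling total is 13 × 193 = 2509, and we need 572, so at most ⌊(2509 − 572)/176⌋ = 11 can be that low.
k = 11 is achieved by 11 values at 17 and 2 at 193, total 573; lower one of the 193's by 1 (still > 17) to reach 572.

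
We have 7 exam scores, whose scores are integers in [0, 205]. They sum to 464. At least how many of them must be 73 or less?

Each value above 73 is at least 74, contributing at least 74 − 0 = 74 above the floor 0.
The sum exceeds the floor total 0 by 464, so at most ⌊464/74⌋ = 6 exceed 73, and at least 1 are ≤ 73.
Exactly 1 works: 1 value at 0 and 6 at 74 total 444; raise one of the low values by 20 (still ≤ 73) to hit 464.

1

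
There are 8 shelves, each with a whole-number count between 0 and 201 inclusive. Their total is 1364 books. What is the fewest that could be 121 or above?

5

If only k of them are at least 121, the other 8 − k are at most 120, so the total is at most k·201 + (8 − k)·120.
This must reach 1364, so k·201 + (8 − k)·120 ≥ 1364, giving k ≥ 5.
Exactly 5 works: 5 values at 201 and 3 at 120 total 1365; lower one of the high values by 1 (still ≥ 121) to hit 1364.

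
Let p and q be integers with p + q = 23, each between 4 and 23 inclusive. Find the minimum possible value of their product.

For a fixed sum, pq is smallest when p and q are as far apart as possible.
The extreme feasible split is p = 4, q = 19, giving pq = 76.

76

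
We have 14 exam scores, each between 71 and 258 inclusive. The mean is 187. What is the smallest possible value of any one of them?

To make one score as small as possible, make the other 13 as large as possible.
The total is 14 × 187 = 2618.
The other 13 can take up 13 × 258 = 3354 ≥ 2618 − 71, so one score can sit at its floor of 71.
Achievable: one at 71 and the other 13 totalling 2547, which fits since 13 × 71 ≤ 2547 ≤ 13 × 258.

71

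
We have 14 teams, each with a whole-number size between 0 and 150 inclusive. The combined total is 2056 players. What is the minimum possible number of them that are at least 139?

11

If only k of them are at least 139, the other 14 − k are at most 138, so the total is at most k·150 + (14 − k)·138.
This must reach 2056, so k·150 + (14 − k)·138 ≥ 2056, giving k ≥ 11.
Exactly 11 works: 11 values at 150 and 3 at 138 total 2064; lower one of the high values by 8 (still ≥ 139) to hit 2056.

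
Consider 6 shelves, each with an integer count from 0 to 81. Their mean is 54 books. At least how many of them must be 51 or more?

The total is 6 × 54 = 324.
If only k of them are at least 51, the other 6 − k are at most 50, so the total is at most k·81 + (6 − k)·50.
This must reach 324, so k·81 + (6 − k)·50 ≥ 324, giving k ≥ 1.
Exactly 1 works: 1 value at 81 and 5 at 50 total 331; lower one of the high values by 7 (still ≥ 51) to hit 324.

1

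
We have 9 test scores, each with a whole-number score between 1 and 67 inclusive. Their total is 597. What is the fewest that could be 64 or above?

Suppose at most 9 − j of them reach 64; then j values are ≤ 63 and the rest ≤ 67.
The total is then ≤ 63·j + 67·(9 − j) = 603 − 4j. For this to be ≥ 597 we need j ≤ 1, so at least 9 − 1 = 8 must reach 64.
Exactly 8 works: 8 values at 67 and 1 at 63 total 599; lower one of the high values by 2 (still ≥ 64) to hit 597.

8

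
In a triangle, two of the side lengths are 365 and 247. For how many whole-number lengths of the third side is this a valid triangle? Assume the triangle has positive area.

The triangle inequality gives |365 − 247| < c < 365 + 247, i.e. 118 < c < 612.
So c can be any integer from 119 to 611: 493 values.

493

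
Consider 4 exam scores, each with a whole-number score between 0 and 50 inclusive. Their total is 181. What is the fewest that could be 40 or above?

Each value short of 40 is at most 39, costing at least 50 − 39 = 11 against the maximum total of 200.
We can afford to lose at most 200 − 181 = 19, so at most ⌊19/11⌋ = 1 fall short, and at least 3 are ≥ 40.
Exactly 3 works: 3 values at 50 and 1 at 39 total 189; lower one of the high values by 8 (still ≥ 40) to hit 181.

3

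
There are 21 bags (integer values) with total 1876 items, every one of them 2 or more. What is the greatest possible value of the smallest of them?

The 21 values sum to 1876, so their minimum is at most ⌊1876/21⌋ = 89.
Equality holds with 14 values of 89 and 7 values of 90.

89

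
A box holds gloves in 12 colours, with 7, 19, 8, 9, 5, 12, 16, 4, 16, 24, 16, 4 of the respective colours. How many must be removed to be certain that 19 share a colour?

In the worst case you take as many as possible of each colour without reaching 19: 7 + 18 + 8 + 9 + 5 + 12 + 16 + 4 + 16 + 18 + 16 + 4 = 133.
The next one must give 19 of some colour, so 133 + 1 = 134.

134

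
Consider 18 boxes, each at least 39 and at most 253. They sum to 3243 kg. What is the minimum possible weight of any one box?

To make one box as small as possible, make the other 17 as large as possible.
The other 17 can take up 17 × 253 = 4301 ≥ 3243 − 39, so one box can sit at its floor of 39.
Achievable: one at 39 and the other 17 totalling 3204, which fits since 17 × 39 ≤ 3204 ≤ 17 × 253.

39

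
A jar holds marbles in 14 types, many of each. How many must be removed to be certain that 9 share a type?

In the worst case you draw 8 of each of the 14 types: 14 × 8 = 112.
One more forces 9 of some type, so 112 + 1 = 113.

113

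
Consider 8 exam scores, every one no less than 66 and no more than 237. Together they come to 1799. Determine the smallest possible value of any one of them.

140

To make one score as small as possible, make the other 7 as large as possible.
The other 7 contribute at most 7 × 237 = 1659, leaving at least 1799 − 1659 = 140.
Since 140 ≥ 66, this is achievable: one at 140 and 7 at 237.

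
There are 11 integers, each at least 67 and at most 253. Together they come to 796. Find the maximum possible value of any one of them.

Maximizing one value means minimizing the remaining 10.
The other 10 contribute at least 10 × 67 = 670, leaving at most 796 − 670 = 126.
Since 126 ≤ 253, this is achievable: one at 126 and 10 at 67.

126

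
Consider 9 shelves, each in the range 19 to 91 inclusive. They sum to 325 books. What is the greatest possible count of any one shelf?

Maximizing one value means minimizing the remaining 8.
The other 8 contribute at least 8 × 19 = 152, leaving at most 325 − 152 = 173.
But each shelf is capped at 91, so the maximum is 91.
Achievable: one at 91 and the other 8 totalling 234, which fits since 8 × 19 ≤ 234 ≤ 8 × 91.

91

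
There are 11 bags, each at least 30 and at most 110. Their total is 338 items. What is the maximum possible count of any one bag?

38

To make one bag as large as possible, make the other 10 as small as possible.
The other 10 contribute at least 10 × 30 = 300, leaving at most 338 − 300 = 38.
Since 38 ≤ 110, this is achievable: one at 38 and 10 at 30.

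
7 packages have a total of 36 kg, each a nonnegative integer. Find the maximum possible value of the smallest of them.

5

The 7 values sum to 36, so their minimum is at most ⌊36/7⌋ = 5.
Equality holds with 6 values of 5 and 1 value of 6.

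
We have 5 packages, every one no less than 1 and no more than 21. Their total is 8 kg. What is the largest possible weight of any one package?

4

To make one package as large as possible, make the other 4 as small as possible.
The other 4 contribute at least 4 × 1 = 4, leaving at most 8 − 4 = 4.
Since 4 ≤ 21, this is achievable: one at 4 and 4 at 1.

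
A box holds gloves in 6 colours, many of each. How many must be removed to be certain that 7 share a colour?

37

In the worst case you draw 6 of each of the 6 colours: 6 × 6 = 36.
One more forces 7 of some colour, so 36 + 1 = 37.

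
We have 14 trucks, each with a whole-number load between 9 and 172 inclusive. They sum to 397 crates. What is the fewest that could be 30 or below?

2

Let j be the number exceeding 30. Then the total is ≥ 31·j + 9·(14 − j) = 126 + 22j.
So 22j ≤ 271 and j ≤ 12; hence at least 14 − 12 = 2 are ≤ 30.
Exactly 2 works: 2 values at 9 and 12 at 31 total 390; raise one of the low values by 7 (still ≤ 30) to hit 397.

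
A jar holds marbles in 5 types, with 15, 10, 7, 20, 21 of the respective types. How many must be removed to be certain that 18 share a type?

In the worst case you take as many as possible of each type without reaching 18: 15 + 10 + 7 + 17 + 17 = 66.
The next one must give 18 of some type, so 66 + 1 = 67.

67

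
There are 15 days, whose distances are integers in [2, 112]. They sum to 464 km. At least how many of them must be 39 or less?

Each value above 39 is at least 40, contributing at least 40 − 2 = 38 above the floor 2.
The sum exceeds the floor total 30 by 434, so at most ⌊434/38⌋ = 11 exceed 39, and at least 4 are ≤ 39.
Exactly 4 works: 4 values at 2 and 11 at 40 total 448; raise one of the low values by 16 (still ≤ 39) to hit 464.

4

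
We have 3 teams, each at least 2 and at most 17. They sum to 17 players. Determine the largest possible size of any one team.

Maximizing one value means minimizing the remaining 2.
The other 2 contribute at least 2 × 2 = 4, leaving at most 17 − 4 = 13.
Since 13 ≤ 17, this is achievable: one at 13 and 2 at 2.

13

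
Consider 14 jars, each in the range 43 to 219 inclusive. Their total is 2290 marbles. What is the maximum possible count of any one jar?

Maximizing one value means minimizing the remaining 13.
The other 13 contribute at least 13 × 43 = 559, leaving at most 2290 − 559 = 1731.
But each jar is capped at 219, so the maximum is 219.
Achievable: one at 219 and the other 13 totalling 2071, which fits since 13 × 43 ≤ 2071 ≤ 13 × 219.

219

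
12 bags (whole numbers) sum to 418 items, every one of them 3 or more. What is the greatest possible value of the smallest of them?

34

The average is 418/12 < 35, so some value is ≤ 34.
Achievable: 2 of them at 34 and 10 at 35 total 418.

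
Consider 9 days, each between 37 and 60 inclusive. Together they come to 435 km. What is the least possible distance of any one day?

37

To make one day as small as possible, make the other 8 as large as possible.
The other 8 can take up 8 × 60 = 480 ≥ 435 − 37, so one day can sit at its floor of 37.
Achievable: one at 37 and the other 8 totalling 398, which fits since 8 × 37 ≤ 398 ≤ 8 × 60.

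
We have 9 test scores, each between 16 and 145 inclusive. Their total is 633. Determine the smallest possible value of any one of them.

16

To make one score as small as possible, make the other 8 as large as possible.
The other 8 can take up 8 × 145 = 1160 ≥ 633 − 16, so one score can sit at its floor of 16.
Achievable: one at 16 and the other 8 totalling 617, which fits since 8 × 16 ≤ 617 ≤ 8 × 145.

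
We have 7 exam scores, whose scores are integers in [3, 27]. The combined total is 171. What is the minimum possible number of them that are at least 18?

Each value short of 18 is at most 17, costing at least 27 − 17 = 10 against the maximum total of 189.
We can afford to lose at most 189 − 171 = 18, so at most ⌊18/10⌋ = 1 fall short, and at least 6 are ≥ 18.
Exactly 6 works: 6 values at 27 and 1 at 17 total 179; lower one of the high values by 8 (still ≥ 18) to hit 171.

6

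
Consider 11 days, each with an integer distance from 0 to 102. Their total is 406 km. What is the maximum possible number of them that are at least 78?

Suppose k of them are at least 78. Those contribute at least 78 each and the other 11 − k at least 0 each.
So the total is at least 78k + 0(11 − k) = 0 + 78k. This must be ≤ 406, giving k ≤ 5.
k = 5 is achieved by 5 values at 78 and 6 at 0, total 390; add 16 to one value (staying below 78) to reach 406.

5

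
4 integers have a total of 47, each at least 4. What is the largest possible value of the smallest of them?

The 4 values sum to 47, so their minimum is at most ⌊47/4⌋ = 11.
Equality holds with 1 value of 11 and 3 values of 12.

11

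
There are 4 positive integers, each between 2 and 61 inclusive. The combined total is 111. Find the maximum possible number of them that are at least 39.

2

With k values at 39 or above and the rest at least 2, the sum is at least 8 + 37k.
Since the sum is 111, we need 37k ≤ 103, i.e. k ≤ 2.
k = 2 is achieved by 2 values at 39 and 2 at 2, total 82; add 29 to one value (staying below 39) to reach 111.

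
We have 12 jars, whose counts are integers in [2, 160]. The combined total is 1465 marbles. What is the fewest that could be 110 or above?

4

Each value short of 110 is at most 109, costing at least 160 − 109 = 51 against the maximum total of 1920.
We can afford to lose at most 1920 − 1465 = 455, so at most ⌊455/51⌋ = 8 fall short, and at least 4 are ≥ 110.
Exactly 4 works: 4 values at 160 and 8 at 109 total 1512; lower one of the high values by 47 (still ≥ 110) to hit 1465.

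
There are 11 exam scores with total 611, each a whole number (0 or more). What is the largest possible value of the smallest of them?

The 11 values sum to 611, so their minimum is at most ⌊611/11⌋ = 55.
Achievable: 5 of them at 55 and 6 at 56 total 611.

55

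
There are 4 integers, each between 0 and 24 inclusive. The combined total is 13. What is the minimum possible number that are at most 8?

If only k of them are at most 8, the other 4 − k are at least 9, so the total is at least (4 − k)·9 + k·0.
This is ≤ 13, so (4 − k)·9 + 0k ≤ 13, which gives k ≥ 3.
Exactly 3 works: 3 values at 0 and 1 at 9 total 9; raise one of the low values by 4 (still ≤ 8) to hit 13.

3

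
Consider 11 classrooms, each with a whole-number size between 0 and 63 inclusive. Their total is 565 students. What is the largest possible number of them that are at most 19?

2

Suppose k of them are at most 19. Those contribute at most 19 each and the rest at most 63 each.
So the total is at most 19k + 63(11 − k) = 693 − 44k. This must still be ≥ 565, so k ≤ 2.
k = 2 is achieved by 2 values at 19 and 9 at 63, total 605; lower one of the 63's by 40 (still > 19) to reach 565.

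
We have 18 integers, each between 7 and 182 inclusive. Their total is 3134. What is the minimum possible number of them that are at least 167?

Suppose at most 18 − j of them reach 167; then j values are ≤ 166 and the rest ≤ 182.
The total is then ≤ 166·j + 182·(18 − j) = 3276 − 16j. For this to be ≥ 3134 we need j ≤ 8, so at least 18 − 8 = 10 must reach 167.
Exactly 10 works: 10 values at 182 and 8 at 166 total 3148; lower one of the high values by 14 (still ≥ 167) to hit 3134.

10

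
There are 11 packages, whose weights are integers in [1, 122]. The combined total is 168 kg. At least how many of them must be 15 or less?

1

If only k of them are at most 15, the other 11 − k are at least 16, so the total is at least (11 − k)·16 + k·1.
This is ≤ 168, so (11 − k)·16 + 1k ≤ 168, which gives k ≥ 1.
Exactly 1 works: 1 value at 1 and 10 at 16 total 161; raise one of the low values by 7 (still ≤ 15) to hit 168.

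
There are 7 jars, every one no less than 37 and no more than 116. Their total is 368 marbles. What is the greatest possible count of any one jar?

To make one jar as large as possible, make the other 6 as small as possible.
The other 6 contribute at least 6 × 37 = 222, leaving at most 368 − 222 = 146.
But each jar is capped at 116, so the maximum is 116.
Achievable: one at 116 and the other 6 totalling 252, which fits since 6 × 37 ≤ 252 ≤ 6 × 116.

116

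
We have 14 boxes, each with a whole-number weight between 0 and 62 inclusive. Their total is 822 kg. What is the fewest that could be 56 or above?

8

Suppose at most 14 − j of them reach 56; then j values are ≤ 55 and the rest ≤ 62.
The total is then ≤ 55·j + 62·(14 − j) = 868 − 7j. For this to be ≥ 822 we need j ≤ 6, so at least 14 − 6 = 8 must reach 56.
Exactly 8 works: 8 values at 62 and 6 at 55 total 826; lower one of the high values by 4 (still ≥ 56) to hit 822.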